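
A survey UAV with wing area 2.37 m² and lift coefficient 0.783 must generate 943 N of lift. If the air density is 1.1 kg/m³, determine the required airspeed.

v = 30.4 m/s

L = ½ρv²S·CL ⇒ v = √(2L/(ρ·S·CL))
v = √(2 × 943 / (1.1 × 2.37 × 0.783)) = √923.9 = 30.4 m/s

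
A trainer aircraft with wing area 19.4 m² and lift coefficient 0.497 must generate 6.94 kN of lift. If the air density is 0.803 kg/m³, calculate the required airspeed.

v = 42.3 m/s

L = ½ρv²S·CL ⇒ v = √(2L/(ρ·S·CL))
v = √(2 × 6940 / (0.803 × 19.4 × 0.497)) = √1793 = 42.3 m/s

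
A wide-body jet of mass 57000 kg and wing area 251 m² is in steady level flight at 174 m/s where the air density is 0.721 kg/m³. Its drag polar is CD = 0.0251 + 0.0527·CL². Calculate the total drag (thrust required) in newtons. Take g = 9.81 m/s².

Weight W = mg = 57000 × 9.81 = 5.5917×10^5 N; in level flight L = W.
Dynamic pressure q = 0.5 × 0.721 × 174² = 10910 Pa.
CL = W/(q·S) = 5.5917×10^5 / (10910 × 251) = 0.2041.
CD = 0.0251 + 0.0527 × 0.2041² = 0.0273.
D = q·S·CD = 10910 × 251 × 0.0273 = 74780 N

D = 74800 N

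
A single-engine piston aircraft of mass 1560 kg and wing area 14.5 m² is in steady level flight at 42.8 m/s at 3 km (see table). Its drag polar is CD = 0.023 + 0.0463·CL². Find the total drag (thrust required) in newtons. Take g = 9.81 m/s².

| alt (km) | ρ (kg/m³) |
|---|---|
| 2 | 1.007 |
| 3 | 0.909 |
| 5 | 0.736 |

D = 1180 N

At 3 km, from the table: ρ = 0.909 kg/m³.
Level flight ⇒ L = W = m·g = 1560 × 9.81 = 15304 N.
Dynamic pressure q = 0.5 × 0.909 × 42.8² = 832.6 Pa.
CL = 2W/(ρv²S) = 2×15304/(0.909×42.8²×14.5) = 1.268.
CD = 0.023 + 0.0463 × 1.268² = 0.0974.
D = q·S·CD = 832.6 × 14.5 × 0.0974 = 1176 N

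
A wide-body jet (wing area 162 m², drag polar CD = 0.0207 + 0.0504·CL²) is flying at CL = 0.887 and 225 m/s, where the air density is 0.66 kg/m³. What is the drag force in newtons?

D = 1.63×10^5 N

CD = 0.0207 + 0.0504 × 0.887² = 0.06035
D = ½ρv²S·CD = ½ × 0.66 × 225² × 162 × 0.06035 = 1.63×10^5 N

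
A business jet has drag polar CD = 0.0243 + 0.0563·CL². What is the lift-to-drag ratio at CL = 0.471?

L/D = 12.8

CD = 0.0243 + 0.0563 × 0.471² = 0.03679
L/D = CL/CD = 0.471 / 0.03679 = 12.8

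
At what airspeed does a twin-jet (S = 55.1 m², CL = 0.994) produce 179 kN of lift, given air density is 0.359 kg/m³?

L = ½ρv²S·CL ⇒ v = √(2L/(ρ·S·CL))
v = √(2 × 1.79×10^5 / (0.359 × 55.1 × 0.994)) = √18210 = 135 m/s

v = 135 m/s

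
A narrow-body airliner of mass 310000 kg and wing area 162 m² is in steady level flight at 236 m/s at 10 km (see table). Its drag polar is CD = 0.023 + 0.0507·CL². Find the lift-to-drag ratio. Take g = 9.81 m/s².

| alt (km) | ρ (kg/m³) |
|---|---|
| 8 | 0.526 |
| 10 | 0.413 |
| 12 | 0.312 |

L/D = 10.3

At 10 km, from the table: ρ = 0.413 kg/m³.
Level flight ⇒ L = W = m·g = 310000 × 9.81 = 3.0411×10^6 N.
Dynamic pressure q = 0.5 × 0.413 × 236² = 11500 Pa.
CL = W/(q·S) = 3.0411×10^6 / (11500 × 162) = 1.632.
CD = 0.023 + 0.0507 × 1.632² = 0.1581.
L/D = CL/CD = 1.632 / 0.1581 = 10.3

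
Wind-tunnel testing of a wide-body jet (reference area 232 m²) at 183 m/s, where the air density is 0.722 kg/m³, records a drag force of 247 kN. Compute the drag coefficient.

CD = 0.0881

From D = ½ρv²S·CD, rearranging gives CD = 2D/(ρv²S).
CD = 2 × 2.47×10^5 / (0.722 × 183² × 232) = 0.0881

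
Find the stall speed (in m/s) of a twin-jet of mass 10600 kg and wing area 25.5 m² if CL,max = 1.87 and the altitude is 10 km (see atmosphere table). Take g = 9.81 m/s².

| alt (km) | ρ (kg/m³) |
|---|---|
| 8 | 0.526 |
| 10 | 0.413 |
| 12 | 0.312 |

V_stall = 103 m/s

At 10 km, from the table: ρ = 0.413 kg/m³.
At stall, lift equals weight: L = W = m·g = 10600 × 9.81 = 1.04×10^5 N.
V_stall = √(2W/(ρ·S·CL,max)) = √(2 × 1.04×10^5 / (0.413 × 25.5 × 1.87))
V_stall = √10560 = 103 m/s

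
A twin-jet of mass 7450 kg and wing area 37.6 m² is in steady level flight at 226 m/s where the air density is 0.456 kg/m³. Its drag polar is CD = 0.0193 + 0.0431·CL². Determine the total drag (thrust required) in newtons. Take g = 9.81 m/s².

D = 8980 N

Level flight ⇒ L = W = m·g = 7450 × 9.81 = 73084 N.
q = ½ρv² = ½ × 0.456 × 226² = 11650 Pa.
CL = W/(q·S) = 73084 / (11650 × 37.6) = 0.1669.
CD = 0.0193 + 0.0431 × 0.1669² = 0.0205.
D = q·S·CD = 11650 × 37.6 × 0.0205 = 8977 N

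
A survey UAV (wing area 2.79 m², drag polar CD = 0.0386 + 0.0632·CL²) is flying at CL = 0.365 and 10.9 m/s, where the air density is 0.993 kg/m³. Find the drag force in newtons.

D = 7.74 N

CD = 0.0386 + 0.0632 × 0.365² = 0.04702
D = ½ρv²S·CD = ½ × 0.993 × 10.9² × 2.79 × 0.04702 = 7.74 N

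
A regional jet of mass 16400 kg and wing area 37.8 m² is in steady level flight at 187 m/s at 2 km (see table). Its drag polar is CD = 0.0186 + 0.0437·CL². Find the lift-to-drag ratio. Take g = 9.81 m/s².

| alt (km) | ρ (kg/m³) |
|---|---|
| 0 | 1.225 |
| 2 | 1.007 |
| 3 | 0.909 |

At 2 km, from the table: ρ = 1.007 kg/m³.
Level flight ⇒ L = W = m·g = 16400 × 9.81 = 1.6088×10^5 N.
Dynamic pressure q = 0.5 × 1.007 × 187² = 17610 Pa.
CL = 2W/(ρv²S) = 2×1.6088×10^5/(1.007×187²×37.8) = 0.2417.
CD = 0.0186 + 0.0437 × 0.2417² = 0.02115.
L/D = CL/CD = 0.2417 / 0.02115 = 11.4

L/D = 11.4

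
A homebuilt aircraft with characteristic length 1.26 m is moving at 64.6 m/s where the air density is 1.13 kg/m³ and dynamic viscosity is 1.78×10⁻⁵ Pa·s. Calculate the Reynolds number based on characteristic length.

Re = 5.17×10^6

Re = ρ·v·c/μ = 1.13 × 64.6 × 1.26 / (1.78×10⁻⁵) = 5.17×10^6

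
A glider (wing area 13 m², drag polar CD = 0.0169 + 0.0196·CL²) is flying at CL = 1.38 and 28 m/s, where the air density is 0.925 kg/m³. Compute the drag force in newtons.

CD = 0.0169 + 0.0196 × 1.38² = 0.05423
D = ½ρv²S·CD = ½ × 0.925 × 28² × 13 × 0.05423 = 256 N

D = 256 N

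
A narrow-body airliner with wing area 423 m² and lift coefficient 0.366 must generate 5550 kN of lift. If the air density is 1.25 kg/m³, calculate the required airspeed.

L = ½ρv²S·CL ⇒ v = √(2L/(ρ·S·CL))
v = √(2 × 5.55×10^6 / (1.25 × 423 × 0.366)) = √57360 = 239 m/s

v = 239 m/s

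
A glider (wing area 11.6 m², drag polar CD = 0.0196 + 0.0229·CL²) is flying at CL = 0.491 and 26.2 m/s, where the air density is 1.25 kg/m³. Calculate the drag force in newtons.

D = 125 N

CD = 0.0196 + 0.0229 × 0.491² = 0.02512
D = ½ρv²S·CD = ½ × 1.25 × 26.2² × 11.6 × 0.02512 = 125 N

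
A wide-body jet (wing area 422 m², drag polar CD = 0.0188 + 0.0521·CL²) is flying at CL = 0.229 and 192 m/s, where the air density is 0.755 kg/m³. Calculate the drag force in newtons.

D = 1.26×10^5 N

CD = 0.0188 + 0.0521 × 0.229² = 0.02153
D = ½ρv²S·CD = ½ × 0.755 × 192² × 422 × 0.02153 = 1.26×10^5 N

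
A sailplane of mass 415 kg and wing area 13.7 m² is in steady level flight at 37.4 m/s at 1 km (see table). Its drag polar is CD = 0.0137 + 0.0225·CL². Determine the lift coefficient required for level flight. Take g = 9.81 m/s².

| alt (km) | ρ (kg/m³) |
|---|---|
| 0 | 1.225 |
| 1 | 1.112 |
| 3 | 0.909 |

CL = 0.382

At 1 km, from the table: ρ = 1.112 kg/m³.
Level flight ⇒ L = W = m·g = 415 × 9.81 = 4071.2 N.
q = ½ρv² = ½ × 1.112 × 37.4² = 777.7 Pa.
CL = W/(q·S) = 4071.2 / (777.7 × 13.7) = 0.3821.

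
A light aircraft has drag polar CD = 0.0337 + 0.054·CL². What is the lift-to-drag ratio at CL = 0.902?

CD = 0.0337 + 0.054 × 0.902² = 0.07763
L/D = CL/CD = 0.902 / 0.07763 = 11.6

L/D = 11.6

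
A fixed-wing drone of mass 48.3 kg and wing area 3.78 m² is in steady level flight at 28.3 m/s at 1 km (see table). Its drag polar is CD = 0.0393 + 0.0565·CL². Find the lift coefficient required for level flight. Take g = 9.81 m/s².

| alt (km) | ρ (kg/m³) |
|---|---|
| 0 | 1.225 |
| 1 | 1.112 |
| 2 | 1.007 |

CL = 0.281

At 1 km, from the table: ρ = 1.112 kg/m³.
In steady level flight, lift balances weight: W = mg = 48.3 × 9.81 = 473.82 N.
q = ½ρv² = ½ × 1.112 × 28.3² = 445.3 Pa.
CL = W/(q·S) = 473.82 / (445.3 × 3.78) = 0.2815.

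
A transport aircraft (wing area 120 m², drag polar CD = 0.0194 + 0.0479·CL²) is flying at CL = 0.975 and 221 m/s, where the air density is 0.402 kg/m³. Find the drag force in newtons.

CD = 0.0194 + 0.0479 × 0.975² = 0.06493
D = ½ρv²S·CD = ½ × 0.402 × 221² × 120 × 0.06493 = 76500 N

D = 76500 N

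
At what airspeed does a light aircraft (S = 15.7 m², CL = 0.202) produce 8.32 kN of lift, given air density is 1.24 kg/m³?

L = ½ρv²S·CL ⇒ v = √(2L/(ρ·S·CL))
v = √(2 × 8320 / (1.24 × 15.7 × 0.202)) = √4231 = 65 m/s

v = 65 m/s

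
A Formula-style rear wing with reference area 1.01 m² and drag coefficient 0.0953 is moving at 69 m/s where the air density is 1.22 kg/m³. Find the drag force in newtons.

Dynamic pressure q = ½ρv² = ½ × 1.22 × 69² = 2904 Pa.
D = q·S·CD = 2904 × 1.01 × 0.0953 = 280 N

D = 280 N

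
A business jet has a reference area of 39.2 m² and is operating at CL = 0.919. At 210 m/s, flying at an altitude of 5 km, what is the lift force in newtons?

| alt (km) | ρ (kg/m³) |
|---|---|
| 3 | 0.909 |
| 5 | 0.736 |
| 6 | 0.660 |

L = 5.85×10^5 N

At 5 km, from the table: ρ = 0.736 kg/m³.
Dynamic pressure q = ½ρv² = ½ × 0.736 × 210² = 16230 Pa.
L = q·S·CL = 16230 × 39.2 × 0.919 = 5.85×10^5 N ≈ 585 kN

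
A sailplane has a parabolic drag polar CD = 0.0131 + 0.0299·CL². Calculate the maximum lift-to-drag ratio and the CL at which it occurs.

(L/D)max = 25.3, at CL = 0.662

For CD = CD0 + K·CL², (L/D)max occurs at CL* = √(CD0/K) and equals 1/(2√(K·CD0)).
(L/D)max = 1/(2√(0.0299 × 0.0131)) = 1/(2 × 0.01979) = 25.3
CL* = √(0.0131/0.0299) = 0.662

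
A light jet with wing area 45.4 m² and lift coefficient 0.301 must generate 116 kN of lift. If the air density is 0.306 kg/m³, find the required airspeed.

L = ½ρv²S·CL ⇒ v = √(2L/(ρ·S·CL))
v = √(2 × 1.16×10^5 / (0.306 × 45.4 × 0.301)) = √55480 = 236 m/s

v = 236 m/s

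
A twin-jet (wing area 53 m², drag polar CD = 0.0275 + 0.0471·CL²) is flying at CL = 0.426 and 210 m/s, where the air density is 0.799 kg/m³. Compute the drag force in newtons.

D = 33700 N

CD = 0.0275 + 0.0471 × 0.426² = 0.03605
D = ½ρv²S·CD = ½ × 0.799 × 210² × 53 × 0.03605 = 33700 N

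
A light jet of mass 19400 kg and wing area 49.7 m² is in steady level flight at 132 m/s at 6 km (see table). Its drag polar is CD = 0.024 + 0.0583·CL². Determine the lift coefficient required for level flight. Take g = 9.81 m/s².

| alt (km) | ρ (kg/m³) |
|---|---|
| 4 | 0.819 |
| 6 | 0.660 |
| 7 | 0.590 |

CL = 0.666

At 6 km, from the table: ρ = 0.660 kg/m³.
Level flight ⇒ L = W = m·g = 19400 × 9.81 = 1.9031×10^5 N.
q = ½ρv² = ½ × 0.66 × 132² = 5750 Pa.
CL = 2W/(ρv²S) = 2×1.9031×10^5/(0.66×132²×49.7) = 0.666.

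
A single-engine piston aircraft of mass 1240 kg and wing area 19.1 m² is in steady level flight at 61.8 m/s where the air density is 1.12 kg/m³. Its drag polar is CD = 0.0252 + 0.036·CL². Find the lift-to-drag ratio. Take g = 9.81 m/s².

Level flight ⇒ L = W = m·g = 1240 × 9.81 = 12164 N.
q = ½ρv² = ½ × 1.12 × 61.8² = 2139 Pa.
CL = W/(q·S) = 12164 / (2139 × 19.1) = 0.2978.
CD = 0.0252 + 0.036 × 0.2978² = 0.02839.
L/D = CL/CD = 0.2978 / 0.02839 = 10.5

L/D = 10.5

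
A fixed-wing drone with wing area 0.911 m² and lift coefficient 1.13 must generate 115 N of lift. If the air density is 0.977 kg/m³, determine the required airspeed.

v = 15.1 m/s

L = ½ρv²S·CL ⇒ v = √(2L/(ρ·S·CL))
v = √(2 × 115 / (0.977 × 0.911 × 1.13)) = √228.7 = 15.1 m/s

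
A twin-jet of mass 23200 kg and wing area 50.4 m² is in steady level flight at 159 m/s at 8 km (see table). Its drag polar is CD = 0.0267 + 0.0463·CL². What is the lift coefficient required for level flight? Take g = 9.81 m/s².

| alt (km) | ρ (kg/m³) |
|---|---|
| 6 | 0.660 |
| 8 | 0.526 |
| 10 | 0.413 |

CL = 0.679

At 8 km, from the table: ρ = 0.526 kg/m³.
Weight W = mg = 23200 × 9.81 = 2.2759×10^5 N; in level flight L = W.
Dynamic pressure q = 0.5 × 0.526 × 159² = 6649 Pa.
CL = W/(q·S) = 2.2759×10^5 / (6649 × 50.4) = 0.6792.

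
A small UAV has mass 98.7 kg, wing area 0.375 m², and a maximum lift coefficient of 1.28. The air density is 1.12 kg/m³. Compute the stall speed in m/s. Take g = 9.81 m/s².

V_stall = 60 m/s

At stall, lift equals weight: L = W = m·g = 98.7 × 9.81 = 968.2 N.
V_stall = √(2W/(ρ·S·CL,max)) = √(2 × 968.2 / (1.12 × 0.375 × 1.28))
V_stall = √3602 = 60 m/s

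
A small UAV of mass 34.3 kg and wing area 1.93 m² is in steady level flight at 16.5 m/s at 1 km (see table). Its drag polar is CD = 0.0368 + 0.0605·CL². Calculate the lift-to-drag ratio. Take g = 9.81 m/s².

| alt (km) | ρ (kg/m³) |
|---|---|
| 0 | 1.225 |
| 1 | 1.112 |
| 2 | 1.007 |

L/D = 9.84

At 1 km, from the table: ρ = 1.112 kg/m³.
Level flight ⇒ L = W = m·g = 34.3 × 9.81 = 336.48 N.
q = ½ρv² = ½ × 1.112 × 16.5² = 151.4 Pa.
Required CL = L/(qS) = 336.48/(151.4·1.93) = 1.152.
CD = 0.0368 + 0.0605 × 1.152² = 0.1171.
L/D = CL/CD = 1.152 / 0.1171 = 9.84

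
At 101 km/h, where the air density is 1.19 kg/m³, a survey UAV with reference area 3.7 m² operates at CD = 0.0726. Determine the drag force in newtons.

Convert speed: v = 101 km/h ÷ 3.6 = 28.06 m/s.
D = ½ρv²S·CD = ½ × 1.19 × 28.06² × 3.7 × 0.0726 = 126 N

D = 126 N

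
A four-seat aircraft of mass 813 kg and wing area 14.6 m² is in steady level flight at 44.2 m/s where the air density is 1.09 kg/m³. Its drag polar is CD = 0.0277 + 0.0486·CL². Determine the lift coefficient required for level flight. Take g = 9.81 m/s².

In steady level flight, lift balances weight: W = mg = 813 × 9.81 = 7975.5 N.
Dynamic pressure q = 0.5 × 1.09 × 44.2² = 1065 Pa.
CL = 2W/(ρv²S) = 2×7975.5/(1.09×44.2²×14.6) = 0.5131.

CL = 0.513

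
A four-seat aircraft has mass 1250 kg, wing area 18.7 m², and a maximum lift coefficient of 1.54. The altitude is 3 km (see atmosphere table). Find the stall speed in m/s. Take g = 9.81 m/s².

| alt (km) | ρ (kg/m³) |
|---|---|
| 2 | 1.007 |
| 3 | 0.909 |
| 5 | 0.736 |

At 3 km, from the table: ρ = 0.909 kg/m³.
Stall occurs when L = W at CL,max. W = mg = 1250 × 9.81 = 12260 N.
V_stall = √(2W/(ρ·S·CL,max)) = √(2 × 12260 / (0.909 × 18.7 × 1.54))
V_stall = √936.9 = 30.6 m/s

V_stall = 30.6 m/s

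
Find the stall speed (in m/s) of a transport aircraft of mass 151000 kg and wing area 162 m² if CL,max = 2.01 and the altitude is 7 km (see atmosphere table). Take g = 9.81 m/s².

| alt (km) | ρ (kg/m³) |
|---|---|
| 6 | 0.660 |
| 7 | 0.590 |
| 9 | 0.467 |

V_stall = 124 m/s

At 7 km, from the table: ρ = 0.590 kg/m³.
Stall occurs when L = W at CL,max. W = mg = 151000 × 9.81 = 1.481×10^6 N.
From L = ½ρV²S·CL,max = W: V_stall = √(2W/(ρSCL,max)) = √(2·1.481×10^6/(0.59·162·2.01))
V_stall = √15420 = 124 m/s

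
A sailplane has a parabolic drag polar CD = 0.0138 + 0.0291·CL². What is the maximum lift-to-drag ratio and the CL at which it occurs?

(L/D)max = 25, at CL = 0.689

For CD = CD0 + K·CL², (L/D)max occurs at CL* = √(CD0/K) and equals 1/(2√(K·CD0)).
(L/D)max = 1/(2√(0.0291 × 0.0138)) = 1/(2 × 0.02004) = 25
CL* = √(0.0138/0.0291) = 0.689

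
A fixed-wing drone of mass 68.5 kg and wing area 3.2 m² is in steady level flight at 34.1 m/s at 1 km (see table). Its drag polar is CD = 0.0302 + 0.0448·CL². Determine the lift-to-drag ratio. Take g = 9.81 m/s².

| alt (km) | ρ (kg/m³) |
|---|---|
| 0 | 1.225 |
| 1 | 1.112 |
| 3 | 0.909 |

At 1 km, from the table: ρ = 1.112 kg/m³.
Level flight ⇒ L = W = m·g = 68.5 × 9.81 = 671.99 N.
q = ½ρv² = ½ × 1.112 × 34.1² = 646.5 Pa.
Required CL = L/(qS) = 671.99/(646.5·3.2) = 0.3248.
CD = 0.0302 + 0.0448 × 0.3248² = 0.03493.
L/D = CL/CD = 0.3248 / 0.03493 = 9.3

L/D = 9.3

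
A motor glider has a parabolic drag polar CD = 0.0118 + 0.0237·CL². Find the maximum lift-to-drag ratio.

(L/D)max = 29.9

For CD = CD0 + K·CL², (L/D)max occurs at CL* = √(CD0/K) and equals 1/(2√(K·CD0)).
(L/D)max = 1/(2√(0.0237 × 0.0118)) = 1/(2 × 0.01672) = 29.9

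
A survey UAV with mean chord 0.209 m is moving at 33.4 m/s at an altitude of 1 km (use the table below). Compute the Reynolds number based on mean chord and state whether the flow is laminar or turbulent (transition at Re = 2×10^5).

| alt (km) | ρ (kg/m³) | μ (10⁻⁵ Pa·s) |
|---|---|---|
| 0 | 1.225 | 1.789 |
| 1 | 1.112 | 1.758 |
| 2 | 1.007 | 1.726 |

Re = 4.42×10^5 (turbulent)

At 1 km, from the table: ρ = 1.112 kg/m³, μ = 1.758×10⁻⁵ Pa·s.
Re = ρ·v·c/μ = 1.112 × 33.4 × 0.209 / (1.758×10⁻⁵) = 4.42×10^5
Since 4.42×10^5 > 2×10^5, the flow is turbulent.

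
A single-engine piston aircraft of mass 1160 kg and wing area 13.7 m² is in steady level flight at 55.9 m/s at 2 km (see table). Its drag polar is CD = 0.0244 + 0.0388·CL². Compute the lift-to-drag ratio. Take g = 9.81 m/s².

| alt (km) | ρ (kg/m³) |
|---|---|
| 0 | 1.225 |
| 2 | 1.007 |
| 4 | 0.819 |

L/D = 15

At 2 km, from the table: ρ = 1.007 kg/m³.
Weight W = mg = 1160 × 9.81 = 11380 N; in level flight L = W.
Dynamic pressure q = 0.5 × 1.007 × 55.9² = 1573 Pa.
Required CL = L/(qS) = 11380/(1573·13.7) = 0.5279.
CD = 0.0244 + 0.0388 × 0.5279² = 0.03521.
L/D = CL/CD = 0.5279 / 0.03521 = 15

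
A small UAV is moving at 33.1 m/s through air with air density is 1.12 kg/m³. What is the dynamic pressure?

q = ½ρv² = ½ × 1.12 × 33.1² = 614 Pa

q = 614 Pa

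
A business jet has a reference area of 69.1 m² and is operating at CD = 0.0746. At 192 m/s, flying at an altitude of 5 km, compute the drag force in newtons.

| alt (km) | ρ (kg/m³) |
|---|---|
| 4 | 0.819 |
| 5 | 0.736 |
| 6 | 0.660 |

D = 69900 N

At 5 km, from the table: ρ = 0.736 kg/m³.
Dynamic pressure q = ½ρv² = ½ × 0.736 × 192² = 13570 Pa.
D = q·S·CD = 13570 × 69.1 × 0.0746 = 69900 N ≈ 69.9 kN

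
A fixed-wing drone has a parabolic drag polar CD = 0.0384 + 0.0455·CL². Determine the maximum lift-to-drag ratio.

(L/D)max = 12

For CD = CD0 + K·CL², (L/D)max occurs at CL* = √(CD0/K) and equals 1/(2√(K·CD0)).
(L/D)max = 1/(2√(0.0455 × 0.0384)) = 1/(2 × 0.0418) = 12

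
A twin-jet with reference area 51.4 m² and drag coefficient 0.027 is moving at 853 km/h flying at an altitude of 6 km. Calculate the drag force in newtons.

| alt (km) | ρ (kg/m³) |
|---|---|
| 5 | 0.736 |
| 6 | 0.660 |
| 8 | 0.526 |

D = 25700 N

At 6 km, from the table: ρ = 0.660 kg/m³.
Convert speed: v = 853 km/h ÷ 3.6 = 236.9 m/s.
Dynamic pressure q = ½ρv² = ½ × 0.66 × 236.9² = 18530 Pa.
D = q·S·CD = 18530 × 51.4 × 0.027 = 25700 N ≈ 25.7 kN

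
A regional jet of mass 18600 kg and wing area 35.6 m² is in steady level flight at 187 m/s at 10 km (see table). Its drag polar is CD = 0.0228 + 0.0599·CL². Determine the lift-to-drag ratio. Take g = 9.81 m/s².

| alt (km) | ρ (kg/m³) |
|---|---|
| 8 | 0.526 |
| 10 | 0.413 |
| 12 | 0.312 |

At 10 km, from the table: ρ = 0.413 kg/m³.
In steady level flight, lift balances weight: W = mg = 18600 × 9.81 = 1.8247×10^5 N.
Dynamic pressure q = 0.5 × 0.413 × 187² = 7221 Pa.
Required CL = L/(qS) = 1.8247×10^5/(7221·35.6) = 0.7098.
CD = 0.0228 + 0.0599 × 0.7098² = 0.05298.
L/D = CL/CD = 0.7098 / 0.05298 = 13.4

L/D = 13.4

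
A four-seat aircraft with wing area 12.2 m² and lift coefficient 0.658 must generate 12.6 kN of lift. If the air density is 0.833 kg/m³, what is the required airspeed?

v = 61.4 m/s

L = ½ρv²S·CL ⇒ v = √(2L/(ρ·S·CL))
v = √(2 × 12600 / (0.833 × 12.2 × 0.658)) = √3769 = 61.4 m/s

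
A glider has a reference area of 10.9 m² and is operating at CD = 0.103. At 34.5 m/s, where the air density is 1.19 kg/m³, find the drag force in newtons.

D = 795 N

Dynamic pressure q = ½ρv² = ½ × 1.19 × 34.5² = 708.2 Pa.
D = q·S·CD = 708.2 × 10.9 × 0.103 = 795 N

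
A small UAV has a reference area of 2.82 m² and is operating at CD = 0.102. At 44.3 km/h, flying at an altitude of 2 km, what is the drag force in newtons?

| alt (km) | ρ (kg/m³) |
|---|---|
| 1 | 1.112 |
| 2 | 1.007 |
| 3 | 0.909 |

D = 21.9 N

At 2 km, from the table: ρ = 1.007 kg/m³.
Convert speed: v = 44.3 km/h ÷ 3.6 = 12.31 m/s.
Dynamic pressure q = ½ρv² = ½ × 1.007 × 12.31² = 76.24 Pa.
D = q·S·CD = 76.24 × 2.82 × 0.102 = 21.9 N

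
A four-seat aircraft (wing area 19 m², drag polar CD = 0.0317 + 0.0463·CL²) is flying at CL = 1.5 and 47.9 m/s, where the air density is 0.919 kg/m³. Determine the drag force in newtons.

CD = 0.0317 + 0.0463 × 1.5² = 0.1359
D = ½ρv²S·CD = ½ × 0.919 × 47.9² × 19 × 0.1359 = 2720 N

D = 2720 N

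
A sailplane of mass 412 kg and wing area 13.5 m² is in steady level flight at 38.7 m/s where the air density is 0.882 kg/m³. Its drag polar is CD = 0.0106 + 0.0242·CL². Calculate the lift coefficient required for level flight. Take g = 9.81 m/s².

Level flight ⇒ L = W = m·g = 412 × 9.81 = 4041.7 N.
Dynamic pressure q = 0.5 × 0.882 × 38.7² = 660.5 Pa.
CL = 2W/(ρv²S) = 2×4041.7/(0.882×38.7²×13.5) = 0.4533.

CL = 0.453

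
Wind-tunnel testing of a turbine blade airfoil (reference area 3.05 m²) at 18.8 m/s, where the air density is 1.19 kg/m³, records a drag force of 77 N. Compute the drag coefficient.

From D = ½ρv²S·CD, rearranging gives CD = 2D/(ρv²S).
CD = 2 × 77 / (1.19 × 18.8² × 3.05) = 0.12

CD = 0.12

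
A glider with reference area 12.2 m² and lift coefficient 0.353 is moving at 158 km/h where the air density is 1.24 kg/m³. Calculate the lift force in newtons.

L = 5140 N

Convert speed: v = 158 km/h ÷ 3.6 = 43.89 m/s.
Dynamic pressure q = ½ρv² = ½ × 1.24 × 43.89² = 1194 Pa.
L = q·S·CL = 1194 × 12.2 × 0.353 = 5140 N ≈ 5.14 kN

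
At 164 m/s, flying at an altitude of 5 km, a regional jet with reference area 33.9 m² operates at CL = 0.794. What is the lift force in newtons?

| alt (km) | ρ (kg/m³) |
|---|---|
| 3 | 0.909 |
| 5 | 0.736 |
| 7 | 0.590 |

L = 2.66×10^5 N

At 5 km, from the table: ρ = 0.736 kg/m³.
Dynamic pressure q = ½ρv² = ½ × 0.736 × 164² = 9898 Pa.
L = q·S·CL = 9898 × 33.9 × 0.794 = 2.66×10^5 N ≈ 266 kN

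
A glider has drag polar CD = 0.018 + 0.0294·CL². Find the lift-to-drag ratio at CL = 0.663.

L/D = 21.4

CD = 0.018 + 0.0294 × 0.663² = 0.03092
L/D = CL/CD = 0.663 / 0.03092 = 21.4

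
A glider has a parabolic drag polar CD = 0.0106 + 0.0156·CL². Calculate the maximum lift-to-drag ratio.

For CD = CD0 + K·CL², (L/D)max occurs at CL* = √(CD0/K) and equals 1/(2√(K·CD0)).
(L/D)max = 1/(2√(0.0156 × 0.0106)) = 1/(2 × 0.01286) = 38.9

(L/D)max = 38.9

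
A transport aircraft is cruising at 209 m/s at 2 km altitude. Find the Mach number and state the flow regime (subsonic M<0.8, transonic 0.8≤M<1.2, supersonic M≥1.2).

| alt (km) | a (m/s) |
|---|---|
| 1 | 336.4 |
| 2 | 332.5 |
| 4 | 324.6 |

At 2 km, from the table: a = 332.5 m/s.
M = v/a = 209 / 332.5 = 0.629
M = 0.629 → subsonic.

M = 0.629 (subsonic)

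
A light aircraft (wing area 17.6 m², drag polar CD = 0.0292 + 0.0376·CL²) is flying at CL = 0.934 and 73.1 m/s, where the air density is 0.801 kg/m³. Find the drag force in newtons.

CD = 0.0292 + 0.0376 × 0.934² = 0.062
D = ½ρv²S·CD = ½ × 0.801 × 73.1² × 17.6 × 0.062 = 2340 N

D = 2340 N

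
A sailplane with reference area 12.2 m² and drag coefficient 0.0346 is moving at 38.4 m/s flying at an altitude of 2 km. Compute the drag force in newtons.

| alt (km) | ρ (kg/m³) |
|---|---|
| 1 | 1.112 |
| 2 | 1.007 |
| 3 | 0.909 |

At 2 km, from the table: ρ = 1.007 kg/m³.
D = ½ρv²S·CD = ½ × 1.007 × 38.4² × 12.2 × 0.0346 = 313 N

D = 313 N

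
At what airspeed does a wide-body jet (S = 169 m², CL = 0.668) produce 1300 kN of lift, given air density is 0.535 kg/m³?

v = 207 m/s

L = ½ρv²S·CL ⇒ v = √(2L/(ρ·S·CL))
v = √(2 × 1.3×10^6 / (0.535 × 169 × 0.668)) = √43050 = 207 m/s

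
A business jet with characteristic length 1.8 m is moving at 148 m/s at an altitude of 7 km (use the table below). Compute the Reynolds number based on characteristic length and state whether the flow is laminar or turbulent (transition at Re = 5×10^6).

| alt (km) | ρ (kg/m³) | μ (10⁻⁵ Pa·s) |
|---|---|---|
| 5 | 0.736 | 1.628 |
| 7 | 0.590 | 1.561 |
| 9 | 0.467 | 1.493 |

Re = 1.01×10^7 (turbulent)

At 7 km, from the table: ρ = 0.590 kg/m³, μ = 1.561×10⁻⁵ Pa·s.
Re = ρ·v·c/μ = 0.59 × 148 × 1.8 / (1.561×10⁻⁵) = 1.01×10^7
Since 1.01×10^7 > 5×10^6, the flow is turbulent.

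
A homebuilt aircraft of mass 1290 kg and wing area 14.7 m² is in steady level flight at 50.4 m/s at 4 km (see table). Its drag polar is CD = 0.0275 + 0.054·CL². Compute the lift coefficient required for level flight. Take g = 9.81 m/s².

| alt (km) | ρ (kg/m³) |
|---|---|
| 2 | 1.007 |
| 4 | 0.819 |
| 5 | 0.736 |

CL = 0.828

At 4 km, from the table: ρ = 0.819 kg/m³.
Weight W = mg = 1290 × 9.81 = 12655 N; in level flight L = W.
Dynamic pressure q = 0.5 × 0.819 × 50.4² = 1040 Pa.
CL = 2W/(ρv²S) = 2×12655/(0.819×50.4²×14.7) = 0.8276.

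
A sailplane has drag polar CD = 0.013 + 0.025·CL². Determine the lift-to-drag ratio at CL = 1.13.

CD = 0.013 + 0.025 × 1.13² = 0.04492
L/D = CL/CD = 1.13 / 0.04492 = 25.2

L/D = 25.2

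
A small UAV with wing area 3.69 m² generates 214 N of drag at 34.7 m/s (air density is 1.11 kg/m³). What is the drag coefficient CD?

CD = 0.0868

From D = ½ρv²S·CD, rearranging gives CD = 2D/(ρv²S).
CD = 2 × 214 / (1.11 × 34.7² × 3.69) = 0.0868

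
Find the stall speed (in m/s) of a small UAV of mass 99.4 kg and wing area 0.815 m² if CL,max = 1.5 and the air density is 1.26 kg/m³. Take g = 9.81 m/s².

V_stall = 35.6 m/s

Weight W = mg = 99.4 × 9.81 = 975.1 N.
V_stall = √(2W/(ρ·S·CL,max)) = √(2 × 975.1 / (1.26 × 0.815 × 1.5))
V_stall = √1266 = 35.6 m/s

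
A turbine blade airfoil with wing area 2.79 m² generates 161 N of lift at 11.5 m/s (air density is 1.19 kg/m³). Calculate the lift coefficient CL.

CL = 0.733

From L = ½ρv²S·CL, rearranging gives CL = 2L/(ρv²S).
CL = 2 × 161 / (1.19 × 11.5² × 2.79) = 0.733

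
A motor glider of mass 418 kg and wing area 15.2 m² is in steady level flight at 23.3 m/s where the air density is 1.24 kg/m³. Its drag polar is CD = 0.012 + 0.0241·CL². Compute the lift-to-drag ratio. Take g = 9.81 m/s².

L/D = 29.2

Level flight ⇒ L = W = m·g = 418 × 9.81 = 4100.6 N.
q = ½ρv² = ½ × 1.24 × 23.3² = 336.6 Pa.
Required CL = L/(qS) = 4100.6/(336.6·15.2) = 0.8015.
CD = 0.012 + 0.0241 × 0.8015² = 0.02748.
L/D = CL/CD = 0.8015 / 0.02748 = 29.2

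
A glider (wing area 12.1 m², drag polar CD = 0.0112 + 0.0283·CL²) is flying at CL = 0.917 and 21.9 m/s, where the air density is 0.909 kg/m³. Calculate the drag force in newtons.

CD = 0.0112 + 0.0283 × 0.917² = 0.035
D = ½ρv²S·CD = ½ × 0.909 × 21.9² × 12.1 × 0.035 = 92.3 N

D = 92.3 N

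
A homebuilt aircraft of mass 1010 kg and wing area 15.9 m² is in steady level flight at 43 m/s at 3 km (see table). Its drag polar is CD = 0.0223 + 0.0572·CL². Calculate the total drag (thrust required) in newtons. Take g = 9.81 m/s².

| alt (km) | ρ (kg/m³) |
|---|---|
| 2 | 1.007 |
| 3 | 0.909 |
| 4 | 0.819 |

D = 718 N

At 3 km, from the table: ρ = 0.909 kg/m³.
In steady level flight, lift balances weight: W = mg = 1010 × 9.81 = 9908.1 N.
q = ½ρv² = ½ × 0.909 × 43² = 840.4 Pa.
Required CL = L/(qS) = 9908.1/(840.4·15.9) = 0.7415.
CD = 0.0223 + 0.0572 × 0.7415² = 0.05375.
D = q·S·CD = 840.4 × 15.9 × 0.05375 = 718.2 N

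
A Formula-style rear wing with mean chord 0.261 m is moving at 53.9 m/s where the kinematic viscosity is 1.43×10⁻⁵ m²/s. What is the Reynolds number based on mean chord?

Re = v·c/ν = 53.9 × 0.261 / (1.43×10⁻⁵) = 9.84×10^5

Re = 9.84×10^5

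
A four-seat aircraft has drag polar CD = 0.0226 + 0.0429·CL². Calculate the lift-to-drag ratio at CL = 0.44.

CD = 0.0226 + 0.0429 × 0.44² = 0.03091
L/D = CL/CD = 0.44 / 0.03091 = 14.2

L/D = 14.2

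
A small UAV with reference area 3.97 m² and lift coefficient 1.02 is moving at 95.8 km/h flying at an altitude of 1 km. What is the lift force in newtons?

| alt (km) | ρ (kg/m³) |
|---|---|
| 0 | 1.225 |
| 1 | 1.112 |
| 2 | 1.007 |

L = 1590 N

At 1 km, from the table: ρ = 1.112 kg/m³.
Convert speed: v = 95.8 km/h ÷ 3.6 = 26.61 m/s.
L = ½ρv²S·CL = ½ × 1.112 × 26.61² × 3.97 × 1.02 = 1590 N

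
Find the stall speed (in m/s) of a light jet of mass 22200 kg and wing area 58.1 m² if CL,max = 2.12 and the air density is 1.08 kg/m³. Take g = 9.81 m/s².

Weight W = mg = 22200 × 9.81 = 2.178×10^5 N.
From L = ½ρV²S·CL,max = W: V_stall = √(2W/(ρSCL,max)) = √(2·2.178×10^5/(1.08·58.1·2.12))
V_stall = √3274 = 57.2 m/s

V_stall = 57.2 m/s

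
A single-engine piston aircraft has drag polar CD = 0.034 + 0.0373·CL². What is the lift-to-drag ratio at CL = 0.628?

L/D = 12.9

CD = 0.034 + 0.0373 × 0.628² = 0.04871
L/D = CL/CD = 0.628 / 0.04871 = 12.9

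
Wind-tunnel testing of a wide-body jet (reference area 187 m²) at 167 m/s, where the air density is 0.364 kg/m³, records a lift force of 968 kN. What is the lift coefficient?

From L = ½ρv²S·CL, rearranging gives CL = 2L/(ρv²S).
CL = 2 × 9.68×10^5 / (0.364 × 167² × 187) = 1.02

CL = 1.02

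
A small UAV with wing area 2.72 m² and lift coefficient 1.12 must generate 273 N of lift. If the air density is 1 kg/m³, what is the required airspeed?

v = 13.4 m/s

L = ½ρv²S·CL ⇒ v = √(2L/(ρ·S·CL))
v = √(2 × 273 / (1 × 2.72 × 1.12)) = √179.2 = 13.4 m/s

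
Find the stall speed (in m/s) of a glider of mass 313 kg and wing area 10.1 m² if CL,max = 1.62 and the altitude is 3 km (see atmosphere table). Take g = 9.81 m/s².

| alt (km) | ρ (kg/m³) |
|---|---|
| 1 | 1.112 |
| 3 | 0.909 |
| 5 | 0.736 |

At 3 km, from the table: ρ = 0.909 kg/m³.
Weight W = mg = 313 × 9.81 = 3071 N.
V_stall = √(2W/(ρ·S·CL,max)) = √(2 × 3071 / (0.909 × 10.1 × 1.62))
V_stall = √412.9 = 20.3 m/s

V_stall = 20.3 m/s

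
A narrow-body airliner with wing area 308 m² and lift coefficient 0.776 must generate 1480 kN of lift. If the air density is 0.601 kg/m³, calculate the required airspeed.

L = ½ρv²S·CL ⇒ v = √(2L/(ρ·S·CL))
v = √(2 × 1.48×10^6 / (0.601 × 308 × 0.776)) = √20610 = 144 m/s

v = 144 m/s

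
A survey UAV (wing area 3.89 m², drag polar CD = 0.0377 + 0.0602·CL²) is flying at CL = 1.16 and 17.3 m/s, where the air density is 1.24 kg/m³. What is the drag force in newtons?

D = 85.7 N

CD = 0.0377 + 0.0602 × 1.16² = 0.1187
D = ½ρv²S·CD = ½ × 1.24 × 17.3² × 3.89 × 0.1187 = 85.7 N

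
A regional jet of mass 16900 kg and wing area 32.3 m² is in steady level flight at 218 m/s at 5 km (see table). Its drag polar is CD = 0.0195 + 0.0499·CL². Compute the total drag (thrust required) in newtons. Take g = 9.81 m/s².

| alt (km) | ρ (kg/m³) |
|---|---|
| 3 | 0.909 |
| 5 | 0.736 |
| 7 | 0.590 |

D = 13400 N

At 5 km, from the table: ρ = 0.736 kg/m³.
Weight W = mg = 16900 × 9.81 = 1.6579×10^5 N; in level flight L = W.
q = ½ρv² = ½ × 0.736 × 218² = 17490 Pa.
CL = 2W/(ρv²S) = 2×1.6579×10^5/(0.736×218²×32.3) = 0.2935.
CD = 0.0195 + 0.0499 × 0.2935² = 0.0238.
D = q·S·CD = 17490 × 32.3 × 0.0238 = 13440 N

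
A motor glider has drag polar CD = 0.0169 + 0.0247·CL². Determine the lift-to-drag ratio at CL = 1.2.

L/D = 22.9

CD = 0.0169 + 0.0247 × 1.2² = 0.05247
L/D = CL/CD = 1.2 / 0.05247 = 22.9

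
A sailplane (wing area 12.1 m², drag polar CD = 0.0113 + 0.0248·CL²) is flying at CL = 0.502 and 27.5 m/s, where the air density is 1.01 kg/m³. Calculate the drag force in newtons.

D = 81.1 N

CD = 0.0113 + 0.0248 × 0.502² = 0.01755
D = ½ρv²S·CD = ½ × 1.01 × 27.5² × 12.1 × 0.01755 = 81.1 N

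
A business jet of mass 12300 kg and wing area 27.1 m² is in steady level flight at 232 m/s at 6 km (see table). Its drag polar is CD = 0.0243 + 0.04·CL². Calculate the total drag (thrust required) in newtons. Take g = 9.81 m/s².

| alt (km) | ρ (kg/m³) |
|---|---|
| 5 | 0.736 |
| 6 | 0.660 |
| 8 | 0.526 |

D = 12900 N

At 6 km, from the table: ρ = 0.660 kg/m³.
Level flight ⇒ L = W = m·g = 12300 × 9.81 = 1.2066×10^5 N.
q = ½ρv² = ½ × 0.66 × 232² = 17760 Pa.
CL = 2W/(ρv²S) = 2×1.2066×10^5/(0.66×232²×27.1) = 0.2507.
CD = 0.0243 + 0.04 × 0.2507² = 0.02681.
D = q·S·CD = 17760 × 27.1 × 0.02681 = 12910 N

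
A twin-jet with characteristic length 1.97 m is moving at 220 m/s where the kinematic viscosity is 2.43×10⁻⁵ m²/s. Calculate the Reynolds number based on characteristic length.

Re = v·c/ν = 220 × 1.97 / (2.43×10⁻⁵) = 1.78×10^7

Re = 1.78×10^7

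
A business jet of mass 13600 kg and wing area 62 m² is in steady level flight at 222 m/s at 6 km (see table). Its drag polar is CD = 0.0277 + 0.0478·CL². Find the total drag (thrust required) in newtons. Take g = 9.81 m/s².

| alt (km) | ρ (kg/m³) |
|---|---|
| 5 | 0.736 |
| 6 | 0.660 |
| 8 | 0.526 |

D = 28800 N

At 6 km, from the table: ρ = 0.660 kg/m³.
Weight W = mg = 13600 × 9.81 = 1.3342×10^5 N; in level flight L = W.
q = ½ρv² = ½ × 0.66 × 222² = 16260 Pa.
CL = W/(q·S) = 1.3342×10^5 / (16260 × 62) = 0.1323.
CD = 0.0277 + 0.0478 × 0.1323² = 0.02854.
D = q·S·CD = 16260 × 62 × 0.02854 = 28780 N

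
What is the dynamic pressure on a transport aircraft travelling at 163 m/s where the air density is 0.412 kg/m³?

q = ½ρv² = ½ × 0.412 × 163² = 5470 Pa

q = 5470 Pa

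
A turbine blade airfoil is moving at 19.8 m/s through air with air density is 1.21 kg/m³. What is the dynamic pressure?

q = 237 Pa

q = ½ρv² = ½ × 1.21 × 19.8² = 237 Pa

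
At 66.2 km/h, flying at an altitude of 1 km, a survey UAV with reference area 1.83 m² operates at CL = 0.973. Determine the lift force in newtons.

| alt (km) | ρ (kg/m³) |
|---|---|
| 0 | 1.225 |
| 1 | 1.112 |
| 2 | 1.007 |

At 1 km, from the table: ρ = 1.112 kg/m³.
Convert speed: v = 66.2 km/h ÷ 3.6 = 18.39 m/s.
L = ½ρv²S·CL = ½ × 1.112 × 18.39² × 1.83 × 0.973 = 335 N

L = 335 N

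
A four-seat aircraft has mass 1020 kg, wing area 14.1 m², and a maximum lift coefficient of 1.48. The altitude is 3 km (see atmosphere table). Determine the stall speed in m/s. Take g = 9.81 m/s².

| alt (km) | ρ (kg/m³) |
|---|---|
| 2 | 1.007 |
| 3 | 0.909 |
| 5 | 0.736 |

V_stall = 32.5 m/s

At 3 km, from the table: ρ = 0.909 kg/m³.
Weight W = mg = 1020 × 9.81 = 10010 N.
V_stall = √(2W/(ρ·S·CL,max)) = √(2 × 10010 / (0.909 × 14.1 × 1.48))
V_stall = √1055 = 32.5 m/s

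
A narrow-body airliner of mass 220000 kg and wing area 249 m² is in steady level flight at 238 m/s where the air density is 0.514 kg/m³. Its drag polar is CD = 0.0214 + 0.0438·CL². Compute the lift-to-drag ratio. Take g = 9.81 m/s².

L/D = 16.1

In steady level flight, lift balances weight: W = mg = 220000 × 9.81 = 2.1582×10^6 N.
Dynamic pressure q = 0.5 × 0.514 × 238² = 14560 Pa.
CL = 2W/(ρv²S) = 2×2.1582×10^6/(0.514×238²×249) = 0.5954.
CD = 0.0214 + 0.0438 × 0.5954² = 0.03693.
L/D = CL/CD = 0.5954 / 0.03693 = 16.1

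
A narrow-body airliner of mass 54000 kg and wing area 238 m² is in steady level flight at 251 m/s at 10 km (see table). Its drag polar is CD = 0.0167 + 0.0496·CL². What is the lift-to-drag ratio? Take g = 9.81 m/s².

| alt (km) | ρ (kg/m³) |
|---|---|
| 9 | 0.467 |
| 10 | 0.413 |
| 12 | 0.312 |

L/D = 9.43

At 10 km, from the table: ρ = 0.413 kg/m³.
In steady level flight, lift balances weight: W = mg = 54000 × 9.81 = 5.2974×10^5 N.
q = ½ρv² = ½ × 0.413 × 251² = 13010 Pa.
Required CL = L/(qS) = 5.2974×10^5/(13010·238) = 0.1711.
CD = 0.0167 + 0.0496 × 0.1711² = 0.01815.
L/D = CL/CD = 0.1711 / 0.01815 = 9.43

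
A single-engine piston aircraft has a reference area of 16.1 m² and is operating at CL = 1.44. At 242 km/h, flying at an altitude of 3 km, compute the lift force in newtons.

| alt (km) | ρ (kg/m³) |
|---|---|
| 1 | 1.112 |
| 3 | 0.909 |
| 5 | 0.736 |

L = 47600 N

At 3 km, from the table: ρ = 0.909 kg/m³.
Convert speed: v = 242 km/h ÷ 3.6 = 67.22 m/s.
Dynamic pressure q = ½ρv² = ½ × 0.909 × 67.22² = 2054 Pa.
L = q·S·CL = 2054 × 16.1 × 1.44 = 47600 N ≈ 47.6 kN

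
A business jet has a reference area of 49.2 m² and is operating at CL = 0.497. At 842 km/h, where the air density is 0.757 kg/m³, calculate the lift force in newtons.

L = 5.06×10^5 N

Convert speed: v = 842 km/h ÷ 3.6 = 233.9 m/s.
L = ½ρv²S·CL = ½ × 0.757 × 233.9² × 49.2 × 0.497 = 5.06×10^5 N ≈ 506 kN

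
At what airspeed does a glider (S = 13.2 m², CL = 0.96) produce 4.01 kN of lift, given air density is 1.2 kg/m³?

v = 23 m/s

L = ½ρv²S·CL ⇒ v = √(2L/(ρ·S·CL))
v = √(2 × 4010 / (1.2 × 13.2 × 0.96)) = √527.4 = 23 m/s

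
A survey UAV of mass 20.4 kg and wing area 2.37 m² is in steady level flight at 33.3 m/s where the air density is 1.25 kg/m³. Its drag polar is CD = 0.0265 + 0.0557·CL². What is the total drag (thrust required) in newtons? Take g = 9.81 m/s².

D = 44.9 N

Weight W = mg = 20.4 × 9.81 = 200.12 N; in level flight L = W.
q = ½ρv² = ½ × 1.25 × 33.3² = 693.1 Pa.
Required CL = L/(qS) = 200.12/(693.1·2.37) = 0.1218.
CD = 0.0265 + 0.0557 × 0.1218² = 0.02733.
D = q·S·CD = 693.1 × 2.37 × 0.02733 = 44.89 N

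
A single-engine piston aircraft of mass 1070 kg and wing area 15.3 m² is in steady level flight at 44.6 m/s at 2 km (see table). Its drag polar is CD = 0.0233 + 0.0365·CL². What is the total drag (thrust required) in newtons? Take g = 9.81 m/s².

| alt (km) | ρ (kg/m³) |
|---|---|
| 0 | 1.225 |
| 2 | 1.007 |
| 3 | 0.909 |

D = 619 N

At 2 km, from the table: ρ = 1.007 kg/m³.
Weight W = mg = 1070 × 9.81 = 10497 N; in level flight L = W.
q = ½ρv² = ½ × 1.007 × 44.6² = 1002 Pa.
Required CL = L/(qS) = 10497/(1002·15.3) = 0.685.
CD = 0.0233 + 0.0365 × 0.685² = 0.04043.
D = q·S·CD = 1002 × 15.3 × 0.04043 = 619.5 N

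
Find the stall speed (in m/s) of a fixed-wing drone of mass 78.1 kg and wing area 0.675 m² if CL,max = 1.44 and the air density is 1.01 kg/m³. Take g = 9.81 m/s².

Weight W = mg = 78.1 × 9.81 = 766.2 N.
V_stall = √(2W/(ρ·S·CL,max)) = √(2 × 766.2 / (1.01 × 0.675 × 1.44))
V_stall = √1561 = 39.5 m/s

V_stall = 39.5 m/s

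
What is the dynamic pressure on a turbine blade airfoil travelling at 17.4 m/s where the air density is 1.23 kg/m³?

q = ½ρv² = ½ × 1.23 × 17.4² = 186 Pa

q = 186 Pa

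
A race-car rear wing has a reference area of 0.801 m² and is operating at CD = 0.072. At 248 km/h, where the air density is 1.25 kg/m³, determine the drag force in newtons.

D = 171 N

Convert speed: v = 248 km/h ÷ 3.6 = 68.89 m/s.
D = ½ρv²S·CD = ½ × 1.25 × 68.89² × 0.801 × 0.072 = 171 N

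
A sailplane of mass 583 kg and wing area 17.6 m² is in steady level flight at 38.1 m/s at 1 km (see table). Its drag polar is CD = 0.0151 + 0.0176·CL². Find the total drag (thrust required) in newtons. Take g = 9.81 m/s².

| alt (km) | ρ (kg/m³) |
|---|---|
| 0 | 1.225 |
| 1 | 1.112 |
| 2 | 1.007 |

D = 255 N

At 1 km, from the table: ρ = 1.112 kg/m³.
Level flight ⇒ L = W = m·g = 583 × 9.81 = 5719.2 N.
q = ½ρv² = ½ × 1.112 × 38.1² = 807.1 Pa.
Required CL = L/(qS) = 5719.2/(807.1·17.6) = 0.4026.
CD = 0.0151 + 0.0176 × 0.4026² = 0.01795.
D = q·S·CD = 807.1 × 17.6 × 0.01795 = 255 N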